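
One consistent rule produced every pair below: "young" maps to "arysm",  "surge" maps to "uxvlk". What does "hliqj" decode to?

In young: y→a is +2, o→r is +3, u→y is +4, n→s is +5 — the shift increases by 1 each position. Each letter shifts forward by (position + 2), i.e. 2, 3, 4, … — the shift grows by one for each successive letter.
Undoing it on hliqj: h−2=f, l−3=i, i−4=e, q−5=l, j−6=d.

field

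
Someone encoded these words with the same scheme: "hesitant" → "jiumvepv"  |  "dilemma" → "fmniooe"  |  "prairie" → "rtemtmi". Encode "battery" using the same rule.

devvita

The shift depends on letter class: consonant h→j is +2, but vowel e→i is +4. Vowels shift forward by 4 and consonants shift forward by 2.
On battery: b(cons)+2=d, a(vowel)+4=e, t(cons)+2=v, t(cons)+2=v, e(vowel)+4=i, r(cons)+2=t, y(cons)+2=a.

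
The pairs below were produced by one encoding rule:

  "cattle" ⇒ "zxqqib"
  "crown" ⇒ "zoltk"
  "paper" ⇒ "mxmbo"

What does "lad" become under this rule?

ixa

Compare letters: c→z is +23, a→x is +23, t→q is +23 — a constant shift. Every letter moves 23 places later in the alphabet, wrapping around z→a.
For lad: l+23=i, a+23=x, d+23=a.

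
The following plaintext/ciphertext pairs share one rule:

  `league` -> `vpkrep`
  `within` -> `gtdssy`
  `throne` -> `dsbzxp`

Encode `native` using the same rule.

Shifts by position in league: pos 0: l→v (+10), pos 1: e→p (+11), pos 2: a→k (+10), pos 3: g→r (+11) — repeating every 2. The shifts repeat in a cycle of length 2: positions 0,1,… shift by +10, +11, then the pattern repeats.
On native: n+10=x, a+11=l, t+10=d, i+11=t, v+10=f, e+11=p.

xldtfp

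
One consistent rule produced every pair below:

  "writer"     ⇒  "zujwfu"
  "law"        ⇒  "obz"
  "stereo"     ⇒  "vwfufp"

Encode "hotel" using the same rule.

kpwfo

Two shifts are in play — +1 for a/e/i/o/u, +3 for every other letter.
On hotel: h(cons)+3=k, o(vowel)+1=p, t(cons)+3=w, e(vowel)+1=f, l(cons)+3=o.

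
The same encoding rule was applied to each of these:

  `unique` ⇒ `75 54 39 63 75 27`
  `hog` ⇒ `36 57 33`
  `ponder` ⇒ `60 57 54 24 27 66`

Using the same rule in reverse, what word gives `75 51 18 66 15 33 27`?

u(#21)→75 and n(#14)→54: differences scale by 3, so n = 3·pos + 12. With a=1..z=26, the number is 3·pos + 12.
Decoding 75 51 18 66 15 33 27: 75→(75−12)÷3=21=u, 51→(51−12)÷3=13=m, 18→(18−12)÷3=2=b, 66→(66−12)÷3=18=r, 15→(15−12)÷3=1=a, 33→(33−12)÷3=7=g, 27→(27−12)÷3=5=e.

umbrage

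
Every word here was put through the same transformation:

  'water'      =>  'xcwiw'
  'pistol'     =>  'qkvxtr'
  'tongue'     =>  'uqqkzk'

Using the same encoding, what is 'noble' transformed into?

oqepj

In water: w→x is +1, a→c is +2, t→w is +3, e→i is +4 — the shift increases by 1 each position. Letter i (0-indexed) is shifted by i+1, so successive shifts are 1, 2, 3, ….
Applying it to noble: n+1=o, o+2=q, b+3=e, l+4=p, e+5=j.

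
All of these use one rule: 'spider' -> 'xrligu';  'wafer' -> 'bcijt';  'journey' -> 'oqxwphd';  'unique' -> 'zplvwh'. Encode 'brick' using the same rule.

Shifts by position in spider: pos 0: s→x (+5), pos 1: p→r (+2), pos 2: i→l (+3), pos 3: d→i (+5), pos 4: e→g (+2), pos 5: r→u (+3) — repeating every 3. It's a Vigenère-style cipher with numeric key [5,2,3]: position i shifts by key[i mod 3].
For brick: b+5=g, r+2=t, i+3=l, c+5=h, k+2=m.

gtlhm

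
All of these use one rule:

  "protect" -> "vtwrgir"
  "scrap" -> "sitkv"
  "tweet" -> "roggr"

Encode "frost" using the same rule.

ftwsr

p(15)→v(21) and r(17)→t(19) fit y≡25x+10 (mod 26); the inverse of 25 mod 26 is 25. Each letter's alphabet position (a=0..z=25) is mapped through 25·x+10 mod 26 — an affine cipher.
For frost: f(5)→25·5+10≡5=f; r(17)→25·17+10≡19=t; o(14)→25·14+10≡22=w; s(18)→25·18+10≡18=s; t(19)→25·19+10≡17=r (all mod 26).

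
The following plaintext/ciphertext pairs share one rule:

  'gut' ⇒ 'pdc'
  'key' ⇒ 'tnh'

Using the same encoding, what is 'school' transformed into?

Compare letters: g→p is +9, u→d is +9, t→c is +9 — a constant shift. Each letter is shifted forward by 9 in the alphabet (a Caesar shift of +9).
Applying it to school: s+9=b, c+9=l, h+9=q, o+9=x, o+9=x, l+9=u.

blqxxu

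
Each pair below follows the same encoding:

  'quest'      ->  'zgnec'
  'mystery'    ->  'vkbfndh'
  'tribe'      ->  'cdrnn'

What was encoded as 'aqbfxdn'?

restore

Shifts by position in quest: pos 0: q→z (+9), pos 1: u→g (+12), pos 2: e→n (+9), pos 3: s→e (+12) — repeating every 2. The shifts repeat in a cycle of length 2: positions 0,1,… shift by +9, +12, then the pattern repeats.
Reversing it on aqbfxdn: a−9=r, q−12=e, b−9=s, f−12=t, x−9=o, d−12=r, n−9=e.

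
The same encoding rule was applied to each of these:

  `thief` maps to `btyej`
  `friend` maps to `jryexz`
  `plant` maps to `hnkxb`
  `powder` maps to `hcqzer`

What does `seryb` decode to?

merit

t(19)→b(1) and h(7)→t(19) fit y≡5x+10 (mod 26); the inverse of 5 mod 26 is 21. Treating letters as 0–25, the rule is x ↦ 5x + 10 (mod 26).
Decoding seryb: s(18)→21·(18−10)≡12=m; e(4)→21·(4−10)≡4=e; r(17)→21·(17−10)≡17=r; y(24)→21·(24−10)≡8=i; b(1)→21·(1−10)≡19=t (all mod 26).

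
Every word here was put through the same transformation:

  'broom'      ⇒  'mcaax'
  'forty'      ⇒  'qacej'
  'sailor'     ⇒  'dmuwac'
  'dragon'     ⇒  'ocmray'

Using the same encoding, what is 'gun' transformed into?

rgy

Vowels shift forward by 12 and consonants shift forward by 11.
For gun: g(cons)+11=r, u(vowel)+12=g, n(cons)+11=y.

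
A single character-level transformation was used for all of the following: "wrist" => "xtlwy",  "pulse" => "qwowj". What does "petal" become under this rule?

qgweq

Letter i (0-indexed) is shifted by i+1, so successive shifts are 1, 2, 3, ….
For petal: p+1=q, e+2=g, t+3=w, a+4=e, l+5=q.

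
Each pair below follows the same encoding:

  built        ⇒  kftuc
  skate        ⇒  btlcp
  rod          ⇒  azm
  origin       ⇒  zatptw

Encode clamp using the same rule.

lulvy

The rule splits by letter class: vowels +11, consonants +9.
Applying it to clamp: c(cons)+9=l, l(cons)+9=u, a(vowel)+11=l, m(cons)+9=v, p(cons)+9=y.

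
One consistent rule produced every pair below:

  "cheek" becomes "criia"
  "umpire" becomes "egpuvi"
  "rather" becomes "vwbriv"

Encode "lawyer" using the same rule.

c(2)→c(2) and h(7)→r(17) fit y≡3x+22 (mod 26); the inverse of 3 mod 26 is 9. Each letter's alphabet position (a=0..z=25) is mapped through 3·x+22 mod 26 — an affine cipher.
Applying it to lawyer: l(11)→3·11+22≡3=d; a(0)→3·0+22≡22=w; w(22)→3·22+22≡10=k; y(24)→3·24+22≡16=q; e(4)→3·4+22≡8=i; r(17)→3·17+22≡21=v (all mod 26).

dwkqiv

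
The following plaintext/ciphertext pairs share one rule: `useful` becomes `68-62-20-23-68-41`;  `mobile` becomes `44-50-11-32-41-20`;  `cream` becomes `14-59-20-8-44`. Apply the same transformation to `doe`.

The formula is n = 3×(alphabet index, a=1) + 5.
For doe: d=4→17, o=15→50, e=5→20.

17-50-20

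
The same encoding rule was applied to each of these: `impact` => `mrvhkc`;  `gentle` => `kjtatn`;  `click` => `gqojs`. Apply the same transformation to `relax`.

The shift increases by 1 at each position, starting from +4: 4, 5, 6, ….
For relax: r+4=v, e+5=j, l+6=r, a+7=h, x+8=f.

vjrhf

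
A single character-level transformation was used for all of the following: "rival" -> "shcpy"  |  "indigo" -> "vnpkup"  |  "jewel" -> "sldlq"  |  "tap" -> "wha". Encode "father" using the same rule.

yloahm

The output letters match the input read backwards, each shifted +7: rival reversed is lavir. Two steps: reverse the string, then apply a Caesar shift of +7.
Applying it to father: reverse → rehtaf; then shift: r+7=y, e+7=l, h+7=o, t+7=a, a+7=h, f+7=m.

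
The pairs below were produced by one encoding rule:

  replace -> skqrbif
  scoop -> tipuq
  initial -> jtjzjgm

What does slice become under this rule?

trjif

Shifts by position in replace: pos 0: r→s (+1), pos 1: e→k (+6), pos 2: p→q (+1), pos 3: l→r (+6) — repeating every 2. It's a Vigenère-style cipher with numeric key [1,6]: position i shifts by key[i mod 2].
Applying it to slice: s+1=t, l+6=r, i+1=j, c+6=i, e+1=f.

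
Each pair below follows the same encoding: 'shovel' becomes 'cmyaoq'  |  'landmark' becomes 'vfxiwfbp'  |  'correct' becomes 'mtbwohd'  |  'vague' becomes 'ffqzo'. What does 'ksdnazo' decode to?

antique

The shifts repeat in a cycle of length 2: positions 0,1,… shift by +10, +5, then the pattern repeats.
Undoing it on ksdnazo: k−10=a, s−5=n, d−10=t, n−5=i, a−10=q, z−5=u, o−10=e.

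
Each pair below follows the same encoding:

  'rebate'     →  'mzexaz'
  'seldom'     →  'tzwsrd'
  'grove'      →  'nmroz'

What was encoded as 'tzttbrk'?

r(17)→m(12) and e(4)→z(25) fit y≡7x+23 (mod 26); the inverse of 7 mod 26 is 15. This is an affine cipher: with a=0,…,z=25, each position x becomes (7x+23) mod 26.
Undoing it on tzttbrk: t(19)→15·(19−23)≡18=s; z(25)→15·(25−23)≡4=e; t(19)→15·(19−23)≡18=s; t(19)→15·(19−23)≡18=s; b(1)→15·(1−23)≡8=i; r(17)→15·(17−23)≡14=o; k(10)→15·(10−23)≡13=n (all mod 26).

session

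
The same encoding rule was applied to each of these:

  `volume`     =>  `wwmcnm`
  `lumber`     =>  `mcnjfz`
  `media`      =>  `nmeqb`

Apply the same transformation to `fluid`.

gtvqe

It's a Vigenère-style cipher with numeric key [1,8]: position i shifts by key[i mod 2].
On fluid: f+1=g, l+8=t, u+1=v, i+8=q, d+1=e.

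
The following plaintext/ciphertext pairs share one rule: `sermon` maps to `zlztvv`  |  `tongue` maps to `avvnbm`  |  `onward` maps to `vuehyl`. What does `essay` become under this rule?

lzahf

Shifts by position in sermon: pos 0: s→z (+7), pos 1: e→l (+7), pos 2: r→z (+8), pos 3: m→t (+7), pos 4: o→v (+7), pos 5: n→v (+8) — repeating every 3. It's a Vigenère-style cipher with numeric key [7,7,8]: position i shifts by key[i mod 3].
On essay: e+7=l, s+7=z, s+8=a, a+7=h, y+7=f.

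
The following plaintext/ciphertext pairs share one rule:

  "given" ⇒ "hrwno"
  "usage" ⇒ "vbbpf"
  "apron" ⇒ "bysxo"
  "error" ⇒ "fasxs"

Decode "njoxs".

A repeating key of period 2 is used — shifts +1, +9 over and over.
Reversing it on njoxs: n−1=m, j−9=a, o−1=n, x−9=o, s−1=r.

manor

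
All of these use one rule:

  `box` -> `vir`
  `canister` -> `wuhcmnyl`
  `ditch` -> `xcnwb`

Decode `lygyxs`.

remedy

This is a Caesar cipher with shift 20.
Decoding lygyxs: l−20=r, y−20=e, g−20=m, y−20=e, x−20=d, s−20=y.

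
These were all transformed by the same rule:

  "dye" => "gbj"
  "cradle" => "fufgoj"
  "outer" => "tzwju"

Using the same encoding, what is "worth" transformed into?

ztuwk

The rule splits by letter class: vowels +5, consonants +3.
On worth: w(cons)+3=z, o(vowel)+5=t, r(cons)+3=u, t(cons)+3=w, h(cons)+3=k.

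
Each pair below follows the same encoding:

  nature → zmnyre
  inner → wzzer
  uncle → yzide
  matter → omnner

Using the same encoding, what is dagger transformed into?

Treating letters as 0–25, the rule is x ↦ 11x + 12 (mod 26).
For dagger: d(3)→11·3+12≡19=t; a(0)→11·0+12≡12=m; g(6)→11·6+12≡0=a; g(6)→11·6+12≡0=a; e(4)→11·4+12≡4=e; r(17)→11·17+12≡17=r (all mod 26).

tmaaer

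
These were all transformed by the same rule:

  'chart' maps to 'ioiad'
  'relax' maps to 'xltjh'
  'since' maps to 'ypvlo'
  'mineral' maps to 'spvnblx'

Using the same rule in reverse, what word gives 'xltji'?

relay

The shift increases by 1 at each position, starting from +6: 6, 7, 8, ….
Reversing it on xltji: x−6=r, l−7=e, t−8=l, j−9=a, i−10=y.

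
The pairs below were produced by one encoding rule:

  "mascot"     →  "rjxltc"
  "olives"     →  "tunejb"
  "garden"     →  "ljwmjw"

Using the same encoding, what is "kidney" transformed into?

Shifts by position in mascot: pos 0: m→r (+5), pos 1: a→j (+9), pos 2: s→x (+5), pos 3: c→l (+9) — repeating every 2. It's a Vigenère-style cipher with numeric key [5,9]: position i shifts by key[i mod 2].
Applying it to kidney: k+5=p, i+9=r, d+5=i, n+9=w, e+5=j, y+9=h.

priwjh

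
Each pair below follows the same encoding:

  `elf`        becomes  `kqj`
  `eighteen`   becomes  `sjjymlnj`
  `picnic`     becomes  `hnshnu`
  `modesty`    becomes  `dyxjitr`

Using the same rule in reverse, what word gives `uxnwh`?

Read the word backwards and shift each letter +5.
Undoing it on uxnwh: shift back: u−5=p, x−5=s, n−5=i, w−5=r, h−5=c → psirc; then reverse → crisp.

crisp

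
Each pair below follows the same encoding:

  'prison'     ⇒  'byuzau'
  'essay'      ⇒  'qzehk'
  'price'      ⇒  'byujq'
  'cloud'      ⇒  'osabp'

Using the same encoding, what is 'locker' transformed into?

Shifts by position in prison: pos 0: p→b (+12), pos 1: r→y (+7), pos 2: i→u (+12), pos 3: s→z (+7) — repeating every 2. The shifts repeat in a cycle of length 2: positions 0,1,… shift by +12, +7, then the pattern repeats.
For locker: l+12=x, o+7=v, c+12=o, k+7=r, e+12=q, r+7=y.

xvorqy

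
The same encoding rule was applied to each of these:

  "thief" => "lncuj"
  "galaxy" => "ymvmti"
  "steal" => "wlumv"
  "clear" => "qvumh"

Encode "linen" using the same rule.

t(19)→l(11) and h(7)→n(13) fit y≡15x+12 (mod 26); the inverse of 15 mod 26 is 7. Each letter's alphabet position (a=0..z=25) is mapped through 15·x+12 mod 26 — an affine cipher.
For linen: l(11)→15·11+12≡21=v; i(8)→15·8+12≡2=c; n(13)→15·13+12≡25=z; e(4)→15·4+12≡20=u; n(13)→15·13+12≡25=z (all mod 26).

vczuz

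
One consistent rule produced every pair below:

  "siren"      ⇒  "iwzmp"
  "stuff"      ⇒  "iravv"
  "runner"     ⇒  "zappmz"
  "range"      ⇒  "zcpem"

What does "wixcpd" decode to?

island

Each letter's alphabet position (a=0..z=25) is mapped through 9·x+2 mod 26 — an affine cipher.
Undoing it on wixcpd: w(22)→3·(22−2)≡8=i; i(8)→3·(8−2)≡18=s; x(23)→3·(23−2)≡11=l; c(2)→3·(2−2)≡0=a; p(15)→3·(15−2)≡13=n; d(3)→3·(3−2)≡3=d (all mod 26).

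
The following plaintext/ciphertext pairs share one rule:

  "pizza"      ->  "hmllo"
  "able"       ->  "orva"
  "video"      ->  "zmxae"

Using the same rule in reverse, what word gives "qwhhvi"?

Treating letters as 0–25, the rule is x ↦ 3x + 14 (mod 26).
Decoding qwhhvi: q(16)→9·(16−14)≡18=s; w(22)→9·(22−14)≡20=u; h(7)→9·(7−14)≡15=p; h(7)→9·(7−14)≡15=p; v(21)→9·(21−14)≡11=l; i(8)→9·(8−14)≡24=y (all mod 26).

supply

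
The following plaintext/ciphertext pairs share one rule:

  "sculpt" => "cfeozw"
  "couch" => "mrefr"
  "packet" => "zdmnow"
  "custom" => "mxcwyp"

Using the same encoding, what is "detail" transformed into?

nhddso

Shifts by position in sculpt: pos 0: s→c (+10), pos 1: c→f (+3), pos 2: u→e (+10), pos 3: l→o (+3) — repeating every 2. It's a Vigenère-style cipher with numeric key [10,3]: position i shifts by key[i mod 2].
For detail: d+10=n, e+3=h, t+10=d, a+3=d, i+10=s, l+3=o.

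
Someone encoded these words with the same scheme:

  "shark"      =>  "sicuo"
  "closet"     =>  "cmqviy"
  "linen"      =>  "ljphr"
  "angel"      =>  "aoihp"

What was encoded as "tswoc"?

In shark: s→s is +0, h→i is +1, a→c is +2, r→u is +3 — the shift increases by 1 each position. The shift increases by 1 at each position, starting from +0: 0, 1, 2, ….
Reversing it on tswoc: t−0=t, s−1=r, w−2=u, o−3=l, c−4=y.

truly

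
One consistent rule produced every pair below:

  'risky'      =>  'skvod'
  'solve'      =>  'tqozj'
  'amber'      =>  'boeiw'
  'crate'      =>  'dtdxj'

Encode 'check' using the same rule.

In risky: r→s is +1, i→k is +2, s→v is +3, k→o is +4 — the shift increases by 1 each position. Each letter shifts forward by (position + 1), i.e. 1, 2, 3, … — the shift grows by one for each successive letter.
On check: c+1=d, h+2=j, e+3=h, c+4=g, k+5=p.

djhgp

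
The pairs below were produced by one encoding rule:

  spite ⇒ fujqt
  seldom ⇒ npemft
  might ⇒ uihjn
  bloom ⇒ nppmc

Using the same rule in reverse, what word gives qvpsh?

The output letters match the input read backwards, each shifted +1: spite reversed is etips. Two steps: reverse the string, then apply a Caesar shift of +1.
Undoing it on qvpsh: shift back: q−1=p, v−1=u, p−1=o, s−1=r, h−1=g → puorg; then reverse → group.

group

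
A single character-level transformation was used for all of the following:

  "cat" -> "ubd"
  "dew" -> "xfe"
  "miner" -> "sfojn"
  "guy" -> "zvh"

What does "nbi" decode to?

The output letters match the input read backwards, each shifted +1: cat reversed is tac. The word is reversed, then every letter is shifted forward by 1.
Reversing it on nbi: shift back: n−1=m, b−1=a, i−1=h → mah; then reverse → ham.

ham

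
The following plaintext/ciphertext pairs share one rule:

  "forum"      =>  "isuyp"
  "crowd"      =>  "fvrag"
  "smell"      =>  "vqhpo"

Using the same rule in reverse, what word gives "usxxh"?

Shifts by position in forum: pos 0: f→i (+3), pos 1: o→s (+4), pos 2: r→u (+3), pos 3: u→y (+4) — repeating every 2. The shifts repeat in a cycle of length 2: positions 0,1,… shift by +3, +4, then the pattern repeats.
Undoing it on usxxh: u−3=r, s−4=o, x−3=u, x−4=t, h−3=e.

route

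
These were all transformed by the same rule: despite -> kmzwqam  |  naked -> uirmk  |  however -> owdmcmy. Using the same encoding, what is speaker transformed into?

The shift depends on letter class: consonant d→k is +7, but vowel e→m is +8. Two shifts are in play — +8 for a/e/i/o/u, +7 for every other letter.
For speaker: s(cons)+7=z, p(cons)+7=w, e(vowel)+8=m, a(vowel)+8=i, k(cons)+7=r, e(vowel)+8=m, r(cons)+7=y.

zwmirmy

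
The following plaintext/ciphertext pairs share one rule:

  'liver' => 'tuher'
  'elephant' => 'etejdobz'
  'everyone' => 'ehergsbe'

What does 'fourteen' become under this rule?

Each letter's alphabet position (a=0..z=25) is mapped through 17·x+14 mod 26 — an affine cipher.
Applying it to fourteen: f(5)→17·5+14≡21=v; o(14)→17·14+14≡18=s; u(20)→17·20+14≡16=q; r(17)→17·17+14≡17=r; t(19)→17·19+14≡25=z; e(4)→17·4+14≡4=e; e(4)→17·4+14≡4=e; n(13)→17·13+14≡1=b (all mod 26).

vsqrzeeb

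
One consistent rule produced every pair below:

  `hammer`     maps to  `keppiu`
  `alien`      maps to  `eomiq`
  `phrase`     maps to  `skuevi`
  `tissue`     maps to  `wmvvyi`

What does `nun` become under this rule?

The shift depends on letter class: consonant h→k is +3, but vowel a→e is +4. Two shifts are in play — +4 for a/e/i/o/u, +3 for every other letter.
For nun: n(cons)+3=q, u(vowel)+4=y, n(cons)+3=q.

qyq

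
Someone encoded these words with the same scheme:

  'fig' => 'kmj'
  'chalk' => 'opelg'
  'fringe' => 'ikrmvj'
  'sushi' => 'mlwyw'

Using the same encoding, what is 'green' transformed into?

riivk

The word is reversed, then every letter is shifted forward by 4.
On green: reverse → neerg; then shift: n+4=r, e+4=i, e+4=i, r+4=v, g+4=k.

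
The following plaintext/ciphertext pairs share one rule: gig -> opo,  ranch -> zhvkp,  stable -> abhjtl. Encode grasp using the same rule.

The shift depends on letter class: consonant g→o is +8, but vowel i→p is +7. Two shifts are in play — +7 for a/e/i/o/u, +8 for every other letter.
Applying it to grasp: g(cons)+8=o, r(cons)+8=z, a(vowel)+7=h, s(cons)+8=a, p(cons)+8=x.

ozhax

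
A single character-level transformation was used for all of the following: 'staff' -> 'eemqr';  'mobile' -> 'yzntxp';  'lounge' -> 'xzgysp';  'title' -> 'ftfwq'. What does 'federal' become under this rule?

Shifts by position in staff: pos 0: s→e (+12), pos 1: t→e (+11), pos 2: a→m (+12), pos 3: f→q (+11) — repeating every 2. It's a Vigenère-style cipher with numeric key [12,11]: position i shifts by key[i mod 2].
On federal: f+12=r, e+11=p, d+12=p, e+11=p, r+12=d, a+11=l, l+12=x.

rpppdlx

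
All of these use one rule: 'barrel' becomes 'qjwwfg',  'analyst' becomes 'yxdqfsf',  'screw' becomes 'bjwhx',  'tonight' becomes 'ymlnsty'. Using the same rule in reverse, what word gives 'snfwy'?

The output letters match the input read backwards, each shifted +5: barrel reversed is lerrab. The word is reversed, then every letter is shifted forward by 5.
Decoding snfwy: shift back: s−5=n, n−5=i, f−5=a, w−5=r, y−5=t → niart; then reverse → train.

train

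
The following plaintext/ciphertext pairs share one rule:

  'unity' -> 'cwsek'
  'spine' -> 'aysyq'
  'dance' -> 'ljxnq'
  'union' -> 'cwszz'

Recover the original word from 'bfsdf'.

In unity: u→c is +8, n→w is +9, i→s is +10, t→e is +11 — the shift increases by 1 each position. Letter i (0-indexed) is shifted by i+8, so successive shifts are 8, 9, 10, ….
Decoding bfsdf: b−8=t, f−9=w, s−10=i, d−11=s, f−12=t.

twist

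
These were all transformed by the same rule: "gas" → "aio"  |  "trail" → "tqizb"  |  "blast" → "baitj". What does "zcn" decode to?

fur

The output letters match the input read backwards, each shifted +8: gas reversed is sag. The word is reversed, then every letter is shifted forward by 8.
Undoing it on zcn: shift back: z−8=r, c−8=u, n−8=f → ruf; then reverse → fur.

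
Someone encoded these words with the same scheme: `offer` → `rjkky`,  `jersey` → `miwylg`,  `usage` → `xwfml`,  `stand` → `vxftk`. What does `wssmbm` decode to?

In offer: o→r is +3, f→j is +4, f→k is +5, e→k is +6 — the shift increases by 1 each position. Each letter shifts forward by (position + 3), i.e. 3, 4, 5, … — the shift grows by one for each successive letter.
Undoing it on wssmbm: w−3=t, s−4=o, s−5=n, m−6=g, b−7=u, m−8=e.

tongue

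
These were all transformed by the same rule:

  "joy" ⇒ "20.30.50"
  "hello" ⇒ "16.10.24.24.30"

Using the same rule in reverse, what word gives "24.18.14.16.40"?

light

j(#10)→20 and o(#15)→30: differences scale by 2, so n = 2·pos + 0. Each letter becomes 2×(its alphabet position, a=1..z=26).
Undoing it on 24.18.14.16.40: 24→(24−0)÷2=12=l, 18→(18−0)÷2=9=i, 14→(14−0)÷2=7=g, 16→(16−0)÷2=8=h, 40→(40−0)÷2=20=t.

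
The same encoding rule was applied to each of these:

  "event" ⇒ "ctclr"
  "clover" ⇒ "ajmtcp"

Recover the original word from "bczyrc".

This is a Caesar cipher with shift 24.
Decoding bczyrc: b−24=d, c−24=e, z−24=b, y−24=a, r−24=t, c−24=e.

debate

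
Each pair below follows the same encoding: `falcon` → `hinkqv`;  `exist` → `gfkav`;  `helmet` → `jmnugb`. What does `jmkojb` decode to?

Shifts by position in falcon: pos 0: f→h (+2), pos 1: a→i (+8), pos 2: l→n (+2), pos 3: c→k (+8) — repeating every 2. The shifts repeat in a cycle of length 2: positions 0,1,… shift by +2, +8, then the pattern repeats.
Decoding jmkojb: j−2=h, m−8=e, k−2=i, o−8=g, j−2=h, b−8=t.

height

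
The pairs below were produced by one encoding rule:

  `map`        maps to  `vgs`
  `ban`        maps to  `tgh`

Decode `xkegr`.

The output letters match the input read backwards, each shifted +6: map reversed is pam. Read the word backwards and shift each letter +6.
Reversing it on xkegr: shift back: x−6=r, k−6=e, e−6=y, g−6=a, r−6=l → reyal; then reverse → layer.

layer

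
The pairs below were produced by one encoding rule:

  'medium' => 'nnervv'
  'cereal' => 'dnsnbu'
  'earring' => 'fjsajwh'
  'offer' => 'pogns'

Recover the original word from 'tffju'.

It's a Vigenère-style cipher with numeric key [1,9]: position i shifts by key[i mod 2].
Undoing it on tffju: t−1=s, f−9=w, f−1=e, j−9=a, u−1=t.

sweat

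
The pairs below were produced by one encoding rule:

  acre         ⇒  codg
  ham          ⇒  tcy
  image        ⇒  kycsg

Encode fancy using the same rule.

rczok

The shift depends on letter class: consonant c→o is +12, but vowel a→c is +2. Two shifts are in play — +2 for a/e/i/o/u, +12 for every other letter.
For fancy: f(cons)+12=r, a(vowel)+2=c, n(cons)+12=z, c(cons)+12=o, y(cons)+12=k.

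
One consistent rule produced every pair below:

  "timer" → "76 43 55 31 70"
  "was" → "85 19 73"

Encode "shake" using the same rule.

73 40 19 49 31

t(#20)→76 and i(#9)→43: differences scale by 3, so n = 3·pos + 16. The formula is n = 3×(alphabet index, a=1) + 16.
On shake: s=19→73, h=8→40, a=1→19, k=11→49, e=5→31.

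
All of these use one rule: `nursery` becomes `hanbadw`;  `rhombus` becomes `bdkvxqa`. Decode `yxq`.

hop

Two steps: reverse the string, then apply a Caesar shift of +9.
Reversing it on yxq: shift back: y−9=p, x−9=o, q−9=h → poh; then reverse → hop.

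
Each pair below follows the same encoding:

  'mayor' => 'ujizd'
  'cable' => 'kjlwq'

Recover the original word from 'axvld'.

solar

In mayor: m→u is +8, a→j is +9, y→i is +10, o→z is +11 — the shift increases by 1 each position. Letter i (0-indexed) is shifted by i+8, so successive shifts are 8, 9, 10, ….
Undoing it on axvld: a−8=s, x−9=o, v−10=l, l−11=a, d−12=r.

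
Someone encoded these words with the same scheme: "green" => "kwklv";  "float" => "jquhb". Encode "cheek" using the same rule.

In green: g→k is +4, r→w is +5, e→k is +6, e→l is +7 — the shift increases by 1 each position. The shift increases by 1 at each position, starting from +4: 4, 5, 6, ….
On cheek: c+4=g, h+5=m, e+6=k, e+7=l, k+8=s.

gmkls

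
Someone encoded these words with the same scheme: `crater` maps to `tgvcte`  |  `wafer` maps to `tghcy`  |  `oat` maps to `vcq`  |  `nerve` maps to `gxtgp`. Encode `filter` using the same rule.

Read the word backwards and shift each letter +2.
For filter: reverse → retlif; then shift: r+2=t, e+2=g, t+2=v, l+2=n, i+2=k, f+2=h.

tgvnkh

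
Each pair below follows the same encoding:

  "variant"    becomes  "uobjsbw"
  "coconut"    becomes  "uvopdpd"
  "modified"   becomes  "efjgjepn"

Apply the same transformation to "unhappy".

zqqbiov

Read the word backwards and shift each letter +1.
Applying it to unhappy: reverse → yppahnu; then shift: y+1=z, p+1=q, p+1=q, a+1=b, h+1=i, n+1=o, u+1=v.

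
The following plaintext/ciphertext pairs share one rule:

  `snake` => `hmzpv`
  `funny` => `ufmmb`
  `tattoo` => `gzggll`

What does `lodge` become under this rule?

Letters are reflected about the middle of the alphabet (position → 25−position): Atbash.
Applying it to lodge: l↔o, o↔l, d↔w, g↔t, e↔v.

olwtv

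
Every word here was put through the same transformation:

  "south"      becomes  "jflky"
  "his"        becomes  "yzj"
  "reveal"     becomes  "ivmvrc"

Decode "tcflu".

It's a constant shift of +17 (ROT17).
Decoding tcflu: t−17=c, c−17=l, f−17=o, l−17=u, u−17=d.

cloud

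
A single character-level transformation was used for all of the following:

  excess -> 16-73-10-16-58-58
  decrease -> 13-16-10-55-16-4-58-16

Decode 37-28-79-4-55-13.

lizard

The formula is n = 3×(alphabet index, a=1) + 1.
Reversing it on 37-28-79-4-55-13: 37→(37−1)÷3=12=l, 28→(28−1)÷3=9=i, 79→(79−1)÷3=26=z, 4→(4−1)÷3=1=a, 55→(55−1)÷3=18=r, 13→(13−1)÷3=4=d.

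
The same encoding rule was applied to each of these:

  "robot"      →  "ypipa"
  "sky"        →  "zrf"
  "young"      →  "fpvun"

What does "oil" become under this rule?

pjs

Vowels shift forward by 1 and consonants shift forward by 7.
On oil: o(vowel)+1=p, i(vowel)+1=j, l(cons)+7=s.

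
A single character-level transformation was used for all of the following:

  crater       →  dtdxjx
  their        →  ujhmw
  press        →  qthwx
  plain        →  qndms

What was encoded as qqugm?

Letter i (0-indexed) is shifted by i+1, so successive shifts are 1, 2, 3, ….
Reversing it on qqugm: q−1=p, q−2=o, u−3=r, g−4=c, m−5=h.

porch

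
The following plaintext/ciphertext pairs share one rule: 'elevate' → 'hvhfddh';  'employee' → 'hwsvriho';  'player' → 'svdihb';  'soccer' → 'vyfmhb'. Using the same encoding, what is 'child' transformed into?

Shifts by position in elevate: pos 0: e→h (+3), pos 1: l→v (+10), pos 2: e→h (+3), pos 3: v→f (+10) — repeating every 2. It's a Vigenère-style cipher with numeric key [3,10]: position i shifts by key[i mod 2].
For child: c+3=f, h+10=r, i+3=l, l+10=v, d+3=g.

frlvg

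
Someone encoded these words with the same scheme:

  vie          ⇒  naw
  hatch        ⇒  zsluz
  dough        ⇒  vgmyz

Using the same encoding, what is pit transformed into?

hal

Compare letters: v→n is +18, i→a is +18, e→w is +18 — a constant shift. It's a constant shift of +18 (ROT18).
Applying it to pit: p+18=h, i+18=a, t+18=l.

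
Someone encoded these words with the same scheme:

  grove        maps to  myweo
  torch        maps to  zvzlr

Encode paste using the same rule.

In grove: g→m is +6, r→y is +7, o→w is +8, v→e is +9 — the shift increases by 1 each position. Each letter shifts forward by (position + 6), i.e. 6, 7, 8, … — the shift grows by one for each successive letter.
For paste: p+6=v, a+7=h, s+8=a, t+9=c, e+10=o.

vhaco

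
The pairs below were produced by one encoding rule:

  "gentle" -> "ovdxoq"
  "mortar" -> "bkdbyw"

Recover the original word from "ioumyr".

The word is reversed, then every letter is shifted forward by 10.
Decoding ioumyr: shift back: i−10=y, o−10=e, u−10=k, m−10=c, y−10=o, r−10=h → yekcoh; then reverse → hockey.

hockey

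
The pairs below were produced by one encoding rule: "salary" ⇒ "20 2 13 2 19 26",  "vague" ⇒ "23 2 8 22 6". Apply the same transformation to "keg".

12 6 8

Letters become their 1-based position plus 1 (so a→2, b→3, …).
On keg: k=11→12, e=5→6, g=7→8.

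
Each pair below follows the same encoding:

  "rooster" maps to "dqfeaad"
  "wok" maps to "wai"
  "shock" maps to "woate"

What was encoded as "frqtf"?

The output letters match the input read backwards, each shifted +12: rooster reversed is retsoor. Two steps: reverse the string, then apply a Caesar shift of +12.
Reversing it on frqtf: shift back: f−12=t, r−12=f, q−12=e, t−12=h, f−12=t → tfeht; then reverse → theft.

theft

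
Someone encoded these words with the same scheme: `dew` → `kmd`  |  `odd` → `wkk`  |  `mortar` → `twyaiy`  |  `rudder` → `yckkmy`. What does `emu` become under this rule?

mtc

Two shifts are in play — +8 for a/e/i/o/u, +7 for every other letter.
For emu: e(vowel)+8=m, m(cons)+7=t, u(vowel)+8=c.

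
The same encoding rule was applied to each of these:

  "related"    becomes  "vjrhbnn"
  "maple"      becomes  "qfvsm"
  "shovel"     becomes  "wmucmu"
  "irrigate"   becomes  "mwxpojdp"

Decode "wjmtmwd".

In related: r→v is +4, e→j is +5, l→r is +6, a→h is +7 — the shift increases by 1 each position. Letter i (0-indexed) is shifted by i+4, so successive shifts are 4, 5, 6, ….
Reversing it on wjmtmwd: w−4=s, j−5=e, m−6=g, t−7=m, m−8=e, w−9=n, d−10=t.

segment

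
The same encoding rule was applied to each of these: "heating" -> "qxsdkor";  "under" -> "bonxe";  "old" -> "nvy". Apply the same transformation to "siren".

The output letters match the input read backwards, each shifted +10: heating reversed is gnitaeh. Two steps: reverse the string, then apply a Caesar shift of +10.
Applying it to siren: reverse → neris; then shift: n+10=x, e+10=o, r+10=b, i+10=s, s+10=c.

xobsc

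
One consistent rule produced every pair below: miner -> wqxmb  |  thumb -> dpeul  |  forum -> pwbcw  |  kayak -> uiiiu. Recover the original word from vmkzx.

A repeating key of period 2 is used — shifts +10, +8 over and over.
Undoing it on vmkzx: v−10=l, m−8=e, k−10=a, z−8=r, x−10=n.

learn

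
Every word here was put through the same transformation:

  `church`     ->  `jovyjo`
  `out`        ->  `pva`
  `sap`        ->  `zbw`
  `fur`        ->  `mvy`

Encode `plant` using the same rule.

wsbua

The shift depends on letter class: consonant c→j is +7, but vowel u→v is +1. The rule splits by letter class: vowels +1, consonants +7.
For plant: p(cons)+7=w, l(cons)+7=s, a(vowel)+1=b, n(cons)+7=u, t(cons)+7=a.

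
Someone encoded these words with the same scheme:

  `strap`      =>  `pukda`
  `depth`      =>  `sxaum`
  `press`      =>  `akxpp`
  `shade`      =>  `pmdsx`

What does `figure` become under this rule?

Treating letters as 0–25, the rule is x ↦ 5x + 3 (mod 26).
Applying it to figure: f(5)→5·5+3≡2=c; i(8)→5·8+3≡17=r; g(6)→5·6+3≡7=h; u(20)→5·20+3≡25=z; r(17)→5·17+3≡10=k; e(4)→5·4+3≡23=x (all mod 26).

crhzkx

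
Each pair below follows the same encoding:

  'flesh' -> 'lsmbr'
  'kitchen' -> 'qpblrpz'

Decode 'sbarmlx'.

musical

The shift increases by 1 at each position, starting from +6: 6, 7, 8, ….
Undoing it on sbarmlx: s−6=m, b−7=u, a−8=s, r−9=i, m−10=c, l−11=a, x−12=l.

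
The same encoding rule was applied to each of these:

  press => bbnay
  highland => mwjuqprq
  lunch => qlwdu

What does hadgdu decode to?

The output letters match the input read backwards, each shifted +9: press reversed is sserp. Read the word backwards and shift each letter +9.
Undoing it on hadgdu: shift back: h−9=y, a−9=r, d−9=u, g−9=x, d−9=u, u−9=l → yruxul; then reverse → luxury.

luxury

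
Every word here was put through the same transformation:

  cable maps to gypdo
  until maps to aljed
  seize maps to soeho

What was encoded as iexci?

c(2)→g(6) and a(0)→y(24) fit y≡17x+24 (mod 26); the inverse of 17 mod 26 is 23. This is an affine cipher: with a=0,…,z=25, each position x becomes (17x+24) mod 26.
Undoing it on iexci: i(8)→23·(8−24)≡22=w; e(4)→23·(4−24)≡8=i; x(23)→23·(23−24)≡3=d; c(2)→23·(2−24)≡14=o; i(8)→23·(8−24)≡22=w (all mod 26).

widow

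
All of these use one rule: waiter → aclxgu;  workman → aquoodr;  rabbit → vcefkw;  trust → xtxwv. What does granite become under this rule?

ktdrkwi

The shifts repeat in a cycle of length 3: positions 0,1,… shift by +4, +2, +3, then the pattern repeats.
For granite: g+4=k, r+2=t, a+3=d, n+4=r, i+2=k, t+3=w, e+4=i.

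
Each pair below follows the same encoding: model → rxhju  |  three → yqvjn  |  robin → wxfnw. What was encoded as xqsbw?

Shifts by position in model: pos 0: m→r (+5), pos 1: o→x (+9), pos 2: d→h (+4), pos 3: e→j (+5), pos 4: l→u (+9) — repeating every 3. A repeating key of period 3 is used — shifts +5, +9, +4 over and over.
Undoing it on xqsbw: x−5=s, q−9=h, s−4=o, b−5=w, w−9=n.

shown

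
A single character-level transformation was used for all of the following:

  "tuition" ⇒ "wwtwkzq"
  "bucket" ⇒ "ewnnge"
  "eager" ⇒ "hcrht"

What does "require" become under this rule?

The shifts repeat in a cycle of length 3: positions 0,1,… shift by +3, +2, +11, then the pattern repeats.
Applying it to require: r+3=u, e+2=g, q+11=b, u+3=x, i+2=k, r+11=c, e+3=h.

ugbxkch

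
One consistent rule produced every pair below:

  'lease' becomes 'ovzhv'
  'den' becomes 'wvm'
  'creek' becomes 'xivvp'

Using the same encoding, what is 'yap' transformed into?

bzk

Each pair mirrors across the alphabet (l↔o, e↔v, a↔z): positions sum to 25. This is the alphabet-reversal cipher (Atbash): a becomes z, b becomes y, etc.
For yap: y↔b, a↔z, p↔k.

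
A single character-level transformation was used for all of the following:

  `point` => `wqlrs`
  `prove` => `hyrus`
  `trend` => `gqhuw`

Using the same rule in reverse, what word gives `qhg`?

The output letters match the input read backwards, each shifted +3: point reversed is tniop. Read the word backwards and shift each letter +3.
Decoding qhg: shift back: q−3=n, h−3=e, g−3=d → ned; then reverse → den.

den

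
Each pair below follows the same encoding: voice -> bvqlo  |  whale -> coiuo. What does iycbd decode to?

crust

In voice: v→b is +6, o→v is +7, i→q is +8, c→l is +9 — the shift increases by 1 each position. Each letter shifts forward by (position + 6), i.e. 6, 7, 8, … — the shift grows by one for each successive letter.
Reversing it on iycbd: i−6=c, y−7=r, c−8=u, b−9=s, d−10=t.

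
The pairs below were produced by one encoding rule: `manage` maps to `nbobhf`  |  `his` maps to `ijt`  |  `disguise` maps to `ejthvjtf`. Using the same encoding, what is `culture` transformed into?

dvmuvsf

It's a constant shift of +1 (ROT1).
For culture: c+1=d, u+1=v, l+1=m, t+1=u, u+1=v, r+1=s, e+1=f.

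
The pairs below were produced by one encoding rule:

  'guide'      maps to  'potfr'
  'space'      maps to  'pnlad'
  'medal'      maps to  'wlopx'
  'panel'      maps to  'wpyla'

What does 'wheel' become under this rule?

wppsh

Two steps: reverse the string, then apply a Caesar shift of +11.
For wheel: reverse → leehw; then shift: l+11=w, e+11=p, e+11=p, h+11=s, w+11=h.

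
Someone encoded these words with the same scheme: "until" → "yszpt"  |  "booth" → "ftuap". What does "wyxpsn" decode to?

Letter i (0-indexed) is shifted by i+4, so successive shifts are 4, 5, 6, ….
Reversing it on wyxpsn: w−4=s, y−5=t, x−6=r, p−7=i, s−8=k, n−9=e.

strike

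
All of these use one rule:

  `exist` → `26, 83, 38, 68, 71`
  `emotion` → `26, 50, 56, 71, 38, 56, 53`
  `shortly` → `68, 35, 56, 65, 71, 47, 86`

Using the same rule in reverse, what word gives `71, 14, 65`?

e(#5)→26 and x(#24)→83: differences scale by 3, so n = 3·pos + 11. The formula is n = 3×(alphabet index, a=1) + 11.
Decoding 71, 14, 65: 71→(71−11)÷3=20=t, 14→(14−11)÷3=1=a, 65→(65−11)÷3=18=r.

tar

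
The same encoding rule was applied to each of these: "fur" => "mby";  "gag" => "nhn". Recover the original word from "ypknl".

Compare letters: f→m is +7, u→b is +7, r→y is +7 — a constant shift. Each letter is shifted forward by 7 in the alphabet (a Caesar shift of +7).
Undoing it on ypknl: y−7=r, p−7=i, k−7=d, n−7=g, l−7=e.

ridge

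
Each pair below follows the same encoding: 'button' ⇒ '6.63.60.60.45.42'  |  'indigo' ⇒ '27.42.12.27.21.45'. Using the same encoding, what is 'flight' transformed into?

b(#2)→6 and u(#21)→63: differences scale by 3, so n = 3·pos + 0. With a=1..z=26, the number is 3·pos.
For flight: f=6→18, l=12→36, i=9→27, g=7→21, h=8→24, t=20→60.

18.36.27.21.24.60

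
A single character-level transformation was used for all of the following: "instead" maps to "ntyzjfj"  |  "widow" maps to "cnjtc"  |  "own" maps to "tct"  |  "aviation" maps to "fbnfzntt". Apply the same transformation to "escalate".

jyifrfzj

The shift depends on letter class: consonant n→t is +6, but vowel i→n is +5. The rule splits by letter class: vowels +5, consonants +6.
For escalate: e(vowel)+5=j, s(cons)+6=y, c(cons)+6=i, a(vowel)+5=f, l(cons)+6=r, a(vowel)+5=f, t(cons)+6=z, e(vowel)+5=j.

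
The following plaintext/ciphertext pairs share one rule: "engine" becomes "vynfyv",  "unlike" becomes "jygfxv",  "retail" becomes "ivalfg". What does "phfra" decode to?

e(4)→v(21) and n(13)→y(24) fit y≡9x+11 (mod 26); the inverse of 9 mod 26 is 3. This is an affine cipher: with a=0,…,z=25, each position x becomes (9x+11) mod 26.
Decoding phfra: p(15)→3·(15−11)≡12=m; h(7)→3·(7−11)≡14=o; f(5)→3·(5−11)≡8=i; r(17)→3·(17−11)≡18=s; a(0)→3·(0−11)≡19=t (all mod 26).

moist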